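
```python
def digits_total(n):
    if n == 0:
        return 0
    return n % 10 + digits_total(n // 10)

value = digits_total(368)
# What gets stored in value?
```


digits_total(368)
= 8 + digits_total(36)
= 8 + 6 + digits_total(3)
= 8 + 6 + 3 + digits_total(0)
= 8 + 6 + 3 + 0
= 17


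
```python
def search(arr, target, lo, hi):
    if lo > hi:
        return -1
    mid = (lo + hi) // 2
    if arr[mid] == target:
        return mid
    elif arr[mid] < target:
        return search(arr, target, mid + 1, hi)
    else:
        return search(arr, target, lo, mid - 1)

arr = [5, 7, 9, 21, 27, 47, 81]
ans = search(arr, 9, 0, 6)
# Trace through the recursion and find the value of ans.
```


search(arr, 9, 0, 6)
lo=0, hi=6, mid=3, arr[mid]=21
21 > 9, search left half
lo=0, hi=2, mid=1, arr[mid]=7
7 < 9, search right half
lo=2, hi=2, mid=2, arr[mid]=9
arr[2] == 9, found at index 2
= 2


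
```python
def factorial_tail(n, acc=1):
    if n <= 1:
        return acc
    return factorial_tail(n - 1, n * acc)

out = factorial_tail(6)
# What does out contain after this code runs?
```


factorial_tail(6, 1)
= factorial_tail(5, 6 * 1) = factorial_tail(5, 6)
= factorial_tail(4, 5 * 6) = factorial_tail(4, 30)
= factorial_tail(3, 4 * 30) = factorial_tail(3, 120)
= factorial_tail(2, 3 * 120) = factorial_tail(2, 360)
= factorial_tail(1, 2 * 360) = factorial_tail(1, 720)
n <= 1, return acc = 720


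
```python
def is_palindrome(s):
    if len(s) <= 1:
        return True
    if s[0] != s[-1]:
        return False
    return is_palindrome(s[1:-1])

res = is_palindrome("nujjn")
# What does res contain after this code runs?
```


is_palindrome("nujjn")
"nujjn": s[0]='n' == s[-1]='n' -> is_palindrome("ujj")
"ujj": s[0]='u' != s[-1]='j' -> False
= False


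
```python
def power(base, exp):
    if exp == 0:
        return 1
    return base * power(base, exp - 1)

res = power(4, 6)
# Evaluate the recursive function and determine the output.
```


power(4, 6)
= 4 * power(4, 5)
= 4 * 4 * power(4, 4)
= 4 * 4 * 4 * power(4, 3)
= 4 * 4 * 4 * 4 * power(4, 2)
= 4 * 4 * 4 * 4 * 4 * power(4, 1)
= 4 * 4 * 4 * 4 * 4 * 4 * power(4, 0)
= 4 * 4 * 4 * 4 * 4 * 4 * 1
= 4096


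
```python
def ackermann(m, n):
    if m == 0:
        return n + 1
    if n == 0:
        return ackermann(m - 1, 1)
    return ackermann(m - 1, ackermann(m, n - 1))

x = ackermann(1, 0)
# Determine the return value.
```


ackermann(1, 0)
n == 0: return ackermann(0, 1)
= ackermann(0, 1) = 2
= 2


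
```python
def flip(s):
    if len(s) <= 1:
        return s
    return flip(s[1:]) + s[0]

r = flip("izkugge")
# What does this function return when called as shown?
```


flip("izkugge")
= flip("zkugge") + "i"
= flip("kugge") + "z" + "i"
= flip("ugge") + "k" + "z" + "i"
= flip("gge") + "u" + "k" + "z" + "i"
= flip("ge") + "g" + "u" + "k" + "z" + "i"
= flip("e") + "g" + "g" + "u" + "k" + "z" + "i"
= "e" + "g" + "g" + "u" + "k" + "z" + "i"
= "eggukzi"


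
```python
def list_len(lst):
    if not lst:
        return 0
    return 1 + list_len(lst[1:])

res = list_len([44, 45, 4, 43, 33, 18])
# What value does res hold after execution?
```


list_len([44, 45, 4, 43, 33, 18])
= 1 + list_len([45, 4, 43, 33, 18])
= 1 + 1 + list_len([4, 43, 33, 18])
= 1 + 1 + 1 + list_len([43, 33, 18])
= 1 + 1 + 1 + 1 + list_len([33, 18])
= 1 + 1 + 1 + 1 + 1 + list_len([18])
= 1 + 1 + 1 + 1 + 1 + 1 + list_len([])
= 1 + 1 + 1 + 1 + 1 + 1 + 0
= 6


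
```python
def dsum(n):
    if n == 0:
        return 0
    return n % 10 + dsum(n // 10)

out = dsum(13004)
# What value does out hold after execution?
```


dsum(13004)
= 4 + dsum(1300)
= 4 + 0 + dsum(130)
= 4 + 0 + 0 + dsum(13)
= 4 + 0 + 0 + 3 + dsum(1)
= 4 + 0 + 0 + 3 + 1 + dsum(0)
= 4 + 0 + 0 + 3 + 1 + 0
= 8


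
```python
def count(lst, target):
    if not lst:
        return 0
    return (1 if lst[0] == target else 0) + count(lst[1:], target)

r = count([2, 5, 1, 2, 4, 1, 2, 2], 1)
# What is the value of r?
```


count([2, 5, 1, 2, 4, 1, 2, 2], 1)
lst[0]=2 != 1: 0 + count([5, 1, 2, 4, 1, 2, 2], 1)
lst[0]=5 != 1: 0 + count([1, 2, 4, 1, 2, 2], 1)
lst[0]=1 == 1: 1 + count([2, 4, 1, 2, 2], 1)
lst[0]=2 != 1: 0 + count([4, 1, 2, 2], 1)
lst[0]=4 != 1: 0 + count([1, 2, 2], 1)
lst[0]=1 == 1: 1 + count([2, 2], 1)
lst[0]=2 != 1: 0 + count([2], 1)
lst[0]=2 != 1: 0 + count([], 1)
= 2


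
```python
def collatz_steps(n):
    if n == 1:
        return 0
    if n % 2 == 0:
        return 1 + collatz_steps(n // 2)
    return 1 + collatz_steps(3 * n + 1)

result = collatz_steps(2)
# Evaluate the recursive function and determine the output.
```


collatz_steps(2)
2 is even -> collatz_steps(1)
Reached 1 after 1 steps
= 1


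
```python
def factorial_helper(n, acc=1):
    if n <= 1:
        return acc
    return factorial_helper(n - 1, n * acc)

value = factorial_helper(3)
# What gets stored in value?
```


factorial_helper(3, 1)
= factorial_helper(2, 3 * 1) = factorial_helper(2, 3)
= factorial_helper(1, 2 * 3) = factorial_helper(1, 6)
n <= 1, return acc = 6


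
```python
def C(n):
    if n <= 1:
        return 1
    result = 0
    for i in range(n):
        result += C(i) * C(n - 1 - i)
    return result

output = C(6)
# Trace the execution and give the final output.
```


C(6)
= sum of C(i) * C(6-1-i) for i in 0..5
First compute sub-values bottom-up:
  C(0) = 1, C(1) = 1
  C(2) = 1*1 + 1*1 = 2
  C(3) = 1*2 + 1*1 + 2*1 = 5
  C(4) = 1*5 + 1*2 + 2*1 + 5*1 = 14
  C(5) = 1*14 + 1*5 + 2*2 + 5*1 + 14*1 = 42
Now C(6):
  C(0)*C(5) = 1*42 = 42
  C(1)*C(4) = 1*14 = 14
  C(2)*C(3) = 2*5 = 10
  C(3)*C(2) = 5*2 = 10
  C(4)*C(1) = 14*1 = 14
  C(5)*C(0) = 42*1 = 42
= 42 + 14 + 10 + 10 + 14 + 42
= 132


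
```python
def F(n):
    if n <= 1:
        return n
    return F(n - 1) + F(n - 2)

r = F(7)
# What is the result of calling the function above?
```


F(7)
= F(6) + F(5)
= (F(5) + F(4)) + F(5)
Computing bottom-up: F(0)=0, F(1)=1, F(2)=1, F(3)=2, F(4)=3, F(5)=5, F(6)=8, F(7)=13
= 13


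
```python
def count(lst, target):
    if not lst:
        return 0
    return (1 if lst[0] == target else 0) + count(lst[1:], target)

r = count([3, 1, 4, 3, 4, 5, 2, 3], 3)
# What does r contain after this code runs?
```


count([3, 1, 4, 3, 4, 5, 2, 3], 3)
lst[0]=3 == 3: 1 + count([1, 4, 3, 4, 5, 2, 3], 3)
lst[0]=1 != 3: 0 + count([4, 3, 4, 5, 2, 3], 3)
lst[0]=4 != 3: 0 + count([3, 4, 5, 2, 3], 3)
lst[0]=3 == 3: 1 + count([4, 5, 2, 3], 3)
lst[0]=4 != 3: 0 + count([5, 2, 3], 3)
lst[0]=5 != 3: 0 + count([2, 3], 3)
lst[0]=2 != 3: 0 + count([3], 3)
lst[0]=3 == 3: 1 + count([], 3)
= 3


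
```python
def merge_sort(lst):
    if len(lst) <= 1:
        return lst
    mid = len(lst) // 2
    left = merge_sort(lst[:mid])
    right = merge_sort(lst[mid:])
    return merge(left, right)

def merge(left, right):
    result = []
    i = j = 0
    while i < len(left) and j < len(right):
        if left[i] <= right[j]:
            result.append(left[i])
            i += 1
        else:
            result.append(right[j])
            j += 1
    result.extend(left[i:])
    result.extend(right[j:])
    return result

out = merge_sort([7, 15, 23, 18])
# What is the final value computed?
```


merge_sort([7, 15, 23, 18])
Split into [7, 15] and [23, 18]
Left sorted: [7, 15]
Right sorted: [18, 23]
Merge [7, 15] and [18, 23]
= [7, 15, 18, 23]


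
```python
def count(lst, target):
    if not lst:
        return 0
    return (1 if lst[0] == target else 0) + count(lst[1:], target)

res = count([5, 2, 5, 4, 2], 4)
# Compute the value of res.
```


count([5, 2, 5, 4, 2], 4)
lst[0]=5 != 4: 0 + count([2, 5, 4, 2], 4)
lst[0]=2 != 4: 0 + count([5, 4, 2], 4)
lst[0]=5 != 4: 0 + count([4, 2], 4)
lst[0]=4 == 4: 1 + count([2], 4)
lst[0]=2 != 4: 0 + count([], 4)
= 1


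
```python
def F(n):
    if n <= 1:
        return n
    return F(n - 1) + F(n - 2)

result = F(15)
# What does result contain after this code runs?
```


F(15)
= F(14) + F(13)
= (F(13) + F(12)) + F(13)
Computing bottom-up: F(0)=0, F(1)=1, F(2)=1, F(3)=2, F(4)=3, F(5)=5, F(6)=8, F(7)=13, F(8)=21, F(9)=34, F(10)=55, F(11)=89, F(12)=144, F(13)=233, F(14)=377, F(15)=610
= 610


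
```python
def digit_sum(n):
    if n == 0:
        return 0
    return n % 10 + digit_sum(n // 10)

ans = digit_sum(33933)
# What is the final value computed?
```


digit_sum(33933)
= 3 + digit_sum(3393)
= 3 + 3 + digit_sum(339)
= 3 + 3 + 9 + digit_sum(33)
= 3 + 3 + 9 + 3 + digit_sum(3)
= 3 + 3 + 9 + 3 + 3 + digit_sum(0)
= 3 + 3 + 9 + 3 + 3 + 0
= 21


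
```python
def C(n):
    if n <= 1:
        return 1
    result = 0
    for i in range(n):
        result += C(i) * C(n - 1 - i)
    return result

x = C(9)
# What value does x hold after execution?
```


C(9)
= sum of C(i) * C(9-1-i) for i in 0..8
First compute sub-values bottom-up:
  C(0) = 1, C(1) = 1
  C(2) = 1*1 + 1*1 = 2
  C(3) = 1*2 + 1*1 + 2*1 = 5
  C(4) = 1*5 + 1*2 + 2*1 + 5*1 = 14
  C(5) = 1*14 + 1*5 + 2*2 + 5*1 + 14*1 = 42
  C(6) = 1*42 + 1*14 + 2*5 + 5*2 + 14*1 + 42*1 = 132
  C(7) = 1*132 + 1*42 + 2*14 + 5*5 + 14*2 + 42*1 + 132*1 = 429
  C(8) = 1*429 + 1*132 + 2*42 + 5*14 + 14*5 + 42*2 + 132*1 + 429*1 = 1430
Now C(9):
  C(0)*C(8) = 1*1430 = 1430
  C(1)*C(7) = 1*429 = 429
  C(2)*C(6) = 2*132 = 264
  C(3)*C(5) = 5*42 = 210
  C(4)*C(4) = 14*14 = 196
  C(5)*C(3) = 42*5 = 210
  C(6)*C(2) = 132*2 = 264
  C(7)*C(1) = 429*1 = 429
  C(8)*C(0) = 1430*1 = 1430
= 1430 + 429 + 264 + 210 + 196 + 210 + 264 + 429 + 1430
= 4862


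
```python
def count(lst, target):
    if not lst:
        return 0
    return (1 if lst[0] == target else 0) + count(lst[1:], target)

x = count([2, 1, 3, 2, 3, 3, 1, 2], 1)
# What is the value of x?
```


count([2, 1, 3, 2, 3, 3, 1, 2], 1)
lst[0]=2 != 1: 0 + count([1, 3, 2, 3, 3, 1, 2], 1)
lst[0]=1 == 1: 1 + count([3, 2, 3, 3, 1, 2], 1)
lst[0]=3 != 1: 0 + count([2, 3, 3, 1, 2], 1)
lst[0]=2 != 1: 0 + count([3, 3, 1, 2], 1)
lst[0]=3 != 1: 0 + count([3, 1, 2], 1)
lst[0]=3 != 1: 0 + count([1, 2], 1)
lst[0]=1 == 1: 1 + count([2], 1)
lst[0]=2 != 1: 0 + count([], 1)
= 2


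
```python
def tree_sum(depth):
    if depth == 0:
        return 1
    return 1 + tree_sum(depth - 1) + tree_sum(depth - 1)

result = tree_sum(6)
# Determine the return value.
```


tree_sum(6)
= 1 + tree_sum(5) + tree_sum(5)
= 1 + 2 * tree_sum(5)
tree_sum(k) = 2^(k+1) - 1
tree_sum(0) = 1
tree_sum(1) = 3
tree_sum(2) = 7
tree_sum(3) = 15
tree_sum(4) = 31
tree_sum(6) = 2^7 - 1 = 127


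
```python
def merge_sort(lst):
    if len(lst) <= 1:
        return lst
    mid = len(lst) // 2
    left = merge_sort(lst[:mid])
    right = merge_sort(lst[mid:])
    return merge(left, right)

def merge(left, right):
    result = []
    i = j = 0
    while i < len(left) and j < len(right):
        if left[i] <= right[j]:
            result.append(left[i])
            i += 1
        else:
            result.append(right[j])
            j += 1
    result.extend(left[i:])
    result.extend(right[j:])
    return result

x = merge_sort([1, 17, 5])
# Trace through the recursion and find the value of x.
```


merge_sort([1, 17, 5])
Split into [1] and [17, 5]
Left sorted: [1]
Right sorted: [5, 17]
Merge [1] and [5, 17]
= [1, 5, 17]


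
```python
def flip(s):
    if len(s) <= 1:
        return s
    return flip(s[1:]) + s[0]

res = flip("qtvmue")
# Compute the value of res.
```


flip("qtvmue")
= flip("tvmue") + "q"
= flip("vmue") + "t" + "q"
= flip("mue") + "v" + "t" + "q"
= flip("ue") + "m" + "v" + "t" + "q"
= flip("e") + "u" + "m" + "v" + "t" + "q"
= "e" + "u" + "m" + "v" + "t" + "q"
= "eumvtq"


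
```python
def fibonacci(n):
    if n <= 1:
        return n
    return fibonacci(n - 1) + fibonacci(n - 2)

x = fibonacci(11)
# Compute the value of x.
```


fibonacci(11)
= fibonacci(10) + fibonacci(9)
= (fibonacci(9) + fibonacci(8)) + fibonacci(9)
Computing bottom-up: fibonacci(0)=0, fibonacci(1)=1, fibonacci(2)=1, fibonacci(3)=2, fibonacci(4)=3, fibonacci(5)=5, fibonacci(6)=8, fibonacci(7)=13, fibonacci(8)=21, fibonacci(9)=34, fibonacci(10)=55, fibonacci(11)=89
= 89


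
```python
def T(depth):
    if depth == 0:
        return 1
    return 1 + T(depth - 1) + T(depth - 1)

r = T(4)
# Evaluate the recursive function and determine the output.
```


T(4)
= 1 + T(3) + T(3)
= 1 + 2 * T(3)
T(k) = 2^(k+1) - 1
T(0) = 1
T(1) = 3
T(2) = 7
T(3) = 15
T(4) = 31
T(4) = 2^5 - 1 = 31


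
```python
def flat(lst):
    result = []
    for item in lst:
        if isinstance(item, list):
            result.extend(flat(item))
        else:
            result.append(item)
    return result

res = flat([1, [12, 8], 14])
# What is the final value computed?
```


flat([1, [12, 8], 14])
Processing each element:
  1 is not a list -> append 1
  [12, 8] is a list -> flat recursively -> [12, 8]
  14 is not a list -> append 14
= [1, 12, 8, 14]


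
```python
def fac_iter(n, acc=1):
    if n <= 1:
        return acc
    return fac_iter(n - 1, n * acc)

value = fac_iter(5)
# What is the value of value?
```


fac_iter(5, 1)
= fac_iter(4, 5 * 1) = fac_iter(4, 5)
= fac_iter(3, 4 * 5) = fac_iter(3, 20)
= fac_iter(2, 3 * 20) = fac_iter(2, 60)
= fac_iter(1, 2 * 60) = fac_iter(1, 120)
n <= 1, return acc = 120


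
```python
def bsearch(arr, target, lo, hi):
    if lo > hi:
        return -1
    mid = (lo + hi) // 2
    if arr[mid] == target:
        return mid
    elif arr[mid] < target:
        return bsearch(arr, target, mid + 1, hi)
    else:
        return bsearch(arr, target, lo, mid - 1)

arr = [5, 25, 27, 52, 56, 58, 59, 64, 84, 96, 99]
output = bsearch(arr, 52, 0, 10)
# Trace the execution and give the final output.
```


bsearch(arr, 52, 0, 10)
lo=0, hi=10, mid=5, arr[mid]=58
58 > 52, search left half
lo=0, hi=4, mid=2, arr[mid]=27
27 < 52, search right half
lo=3, hi=4, mid=3, arr[mid]=52
arr[3] == 52, found at index 3
= 3


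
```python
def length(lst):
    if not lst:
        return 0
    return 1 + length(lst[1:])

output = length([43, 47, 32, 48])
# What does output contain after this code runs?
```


length([43, 47, 32, 48])
= 1 + length([47, 32, 48])
= 1 + 1 + length([32, 48])
= 1 + 1 + 1 + length([48])
= 1 + 1 + 1 + 1 + length([])
= 1 + 1 + 1 + 1 + 0
= 4


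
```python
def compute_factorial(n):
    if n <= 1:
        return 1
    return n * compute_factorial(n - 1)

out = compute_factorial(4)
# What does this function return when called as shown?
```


compute_factorial(4)
= 4 * compute_factorial(3)
= 4 * 3 * compute_factorial(2)
= 4 * 3 * 2 * compute_factorial(1)
= 4 * 3 * 2 * 1
= 24


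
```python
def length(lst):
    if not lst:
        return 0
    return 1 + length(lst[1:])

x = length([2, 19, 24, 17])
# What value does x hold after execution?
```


length([2, 19, 24, 17])
= 1 + length([19, 24, 17])
= 1 + 1 + length([24, 17])
= 1 + 1 + 1 + length([17])
= 1 + 1 + 1 + 1 + length([])
= 1 + 1 + 1 + 1 + 0
= 4


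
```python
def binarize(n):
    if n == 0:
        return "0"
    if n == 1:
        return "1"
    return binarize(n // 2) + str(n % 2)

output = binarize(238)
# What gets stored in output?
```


binarize(238)
= binarize(119) + "0"
= binarize(59) + "1" + "0"
= binarize(29) + "1" + "1" + "0"
= binarize(14) + "1" + "1" + "1" + "0"
= binarize(7) + "0" + "1" + "1" + "1" + "0"
= binarize(3) + "1" + "0" + "1" + "1" + "1" + "0"
= binarize(1) + "1" + "1" + "0" + "1" + "1" + "1" + "0"
= "1" + "1" + "1" + "0" + "1" + "1" + "1" + "0"
= "11101110"


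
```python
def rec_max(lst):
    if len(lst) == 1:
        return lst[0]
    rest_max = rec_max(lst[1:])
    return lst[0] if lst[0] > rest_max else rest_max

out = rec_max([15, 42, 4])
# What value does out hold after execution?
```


rec_max([15, 42, 4])
= compare 15 with rec_max([42, 4])
= compare 42 with rec_max([4])
Base: rec_max([4]) = 4
compare 42 with 4: max = 42
compare 15 with 42: max = 42
= 42


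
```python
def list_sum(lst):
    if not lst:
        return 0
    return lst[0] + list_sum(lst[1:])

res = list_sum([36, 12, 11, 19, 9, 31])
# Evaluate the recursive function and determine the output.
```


list_sum([36, 12, 11, 19, 9, 31])
= 36 + list_sum([12, 11, 19, 9, 31])
= 36 + 12 + list_sum([11, 19, 9, 31])
= 36 + 12 + 11 + list_sum([19, 9, 31])
= 36 + 12 + 11 + 19 + list_sum([9, 31])
= 36 + 12 + 11 + 19 + 9 + list_sum([31])
= 36 + 12 + 11 + 19 + 9 + 31 + list_sum([])
= 36 + 12 + 11 + 19 + 9 + 31 + 0
= 118


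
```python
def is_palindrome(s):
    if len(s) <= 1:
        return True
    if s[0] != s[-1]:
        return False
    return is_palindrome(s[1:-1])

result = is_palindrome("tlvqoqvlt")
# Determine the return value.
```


is_palindrome("tlvqoqvlt")
"tlvqoqvlt": s[0]='t' == s[-1]='t' -> is_palindrome("lvqoqvl")
"lvqoqvl": s[0]='l' == s[-1]='l' -> is_palindrome("vqoqv")
"vqoqv": s[0]='v' == s[-1]='v' -> is_palindrome("qoq")
"qoq": s[0]='q' == s[-1]='q' -> is_palindrome("o")
"o": len <= 1 -> True
= True


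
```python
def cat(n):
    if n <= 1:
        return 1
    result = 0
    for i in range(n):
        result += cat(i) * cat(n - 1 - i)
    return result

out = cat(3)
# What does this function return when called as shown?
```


cat(3)
= sum of cat(i) * cat(3-1-i) for i in 0..2
First compute sub-values bottom-up:
  cat(0) = 1, cat(1) = 1
  cat(2) = 1*1 + 1*1 = 2
Now cat(3):
  cat(0)*cat(2) = 1*2 = 2
  cat(1)*cat(1) = 1*1 = 1
  cat(2)*cat(0) = 2*1 = 2
= 2 + 1 + 2
= 5


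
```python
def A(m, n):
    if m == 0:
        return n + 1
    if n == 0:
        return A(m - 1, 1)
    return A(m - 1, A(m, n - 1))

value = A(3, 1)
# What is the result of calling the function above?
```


A(3, 1)
= A(2, A(3, 0))
First compute A(3, 0) = 5
= A(2, 5)
= 13


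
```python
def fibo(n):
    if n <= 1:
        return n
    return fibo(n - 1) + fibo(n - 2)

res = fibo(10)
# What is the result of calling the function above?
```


fibo(10)
= fibo(9) + fibo(8)
= (fibo(8) + fibo(7)) + fibo(8)
Computing bottom-up: fibo(0)=0, fibo(1)=1, fibo(2)=1, fibo(3)=2, fibo(4)=3, fibo(5)=5, fibo(6)=8, fibo(7)=13, fibo(8)=21, fibo(9)=34, fibo(10)=55
= 55


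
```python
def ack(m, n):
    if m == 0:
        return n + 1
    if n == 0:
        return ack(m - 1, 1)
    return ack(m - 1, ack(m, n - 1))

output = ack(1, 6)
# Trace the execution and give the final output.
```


ack(1, 6)
= ack(0, ack(1, 5))
First compute ack(1, 5) = 7
= ack(0, 7)
= 8


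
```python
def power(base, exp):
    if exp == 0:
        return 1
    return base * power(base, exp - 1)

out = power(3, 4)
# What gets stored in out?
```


power(3, 4)
= 3 * power(3, 3)
= 3 * 3 * power(3, 2)
= 3 * 3 * 3 * power(3, 1)
= 3 * 3 * 3 * 3 * power(3, 0)
= 3 * 3 * 3 * 3 * 1
= 81


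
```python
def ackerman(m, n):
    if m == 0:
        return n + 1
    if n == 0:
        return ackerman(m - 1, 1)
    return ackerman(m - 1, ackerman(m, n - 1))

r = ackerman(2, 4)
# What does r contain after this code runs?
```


ackerman(2, 4)
= ackerman(1, ackerman(2, 3))
First compute ackerman(2, 3) = 9
= ackerman(1, 9)
= 11


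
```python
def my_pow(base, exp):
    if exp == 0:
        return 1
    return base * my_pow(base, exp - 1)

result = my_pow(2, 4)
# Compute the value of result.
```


my_pow(2, 4)
= 2 * my_pow(2, 3)
= 2 * 2 * my_pow(2, 2)
= 2 * 2 * 2 * my_pow(2, 1)
= 2 * 2 * 2 * 2 * my_pow(2, 0)
= 2 * 2 * 2 * 2 * 1
= 16


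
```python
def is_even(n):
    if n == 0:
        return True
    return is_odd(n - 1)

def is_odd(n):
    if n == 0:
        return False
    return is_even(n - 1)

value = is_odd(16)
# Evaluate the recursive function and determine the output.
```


is_odd(16)
= is_even(15)
= is_odd(14)
= is_even(13)
= is_odd(12)
= is_even(11)
= is_odd(10)
= is_even(9)
= is_odd(8)
= is_even(7)
= is_odd(6)
= is_even(5)
= is_odd(4)
= is_even(3)
= is_odd(2)
= is_even(1)
= is_odd(0)
n == 0: return False
= False


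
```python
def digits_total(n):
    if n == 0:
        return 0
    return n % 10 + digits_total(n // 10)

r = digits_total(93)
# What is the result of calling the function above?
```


digits_total(93)
= 3 + digits_total(9)
= 3 + 9 + digits_total(0)
= 3 + 9 + 0
= 12


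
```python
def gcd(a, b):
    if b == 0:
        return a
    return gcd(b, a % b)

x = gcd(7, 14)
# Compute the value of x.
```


gcd(7, 14)
= gcd(14, 7 % 14) = gcd(14, 7)
= gcd(7, 14 % 7) = gcd(7, 0)
b == 0, return a = 7


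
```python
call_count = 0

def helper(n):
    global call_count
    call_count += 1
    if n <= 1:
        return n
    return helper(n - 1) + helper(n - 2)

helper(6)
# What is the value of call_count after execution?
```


helper(6) calls helper(5) and helper(4); each non-base call branches into two more.
Let C(k) = total number of calls made by helper(k), including the call to helper(k) itself.
Base cases: C(0) = 1, C(1) = 1
Recurrence: C(k) = 1 + C(k-1) + C(k-2)
  C(2) = 1 + C(1) + C(0) = 1 + 1 + 1 = 3
  C(3) = 1 + C(2) + C(1) = 1 + 3 + 1 = 5
  C(4) = 1 + C(3) + C(2) = 1 + 5 + 3 = 9
  C(5) = 1 + C(4) + C(3) = 1 + 9 + 5 = 15
  C(6) = 1 + C(5) + C(4) = 1 + 15 + 9 = 25
Total calls = C(6) = 25


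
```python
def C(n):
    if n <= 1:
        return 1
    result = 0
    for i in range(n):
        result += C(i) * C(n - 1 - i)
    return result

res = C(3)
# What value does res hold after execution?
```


C(3)
= sum of C(i) * C(3-1-i) for i in 0..2
First compute sub-values bottom-up:
  C(0) = 1, C(1) = 1
  C(2) = 1*1 + 1*1 = 2
Now C(3):
  C(0)*C(2) = 1*2 = 2
  C(1)*C(1) = 1*1 = 1
  C(2)*C(0) = 2*1 = 2
= 2 + 1 + 2
= 5


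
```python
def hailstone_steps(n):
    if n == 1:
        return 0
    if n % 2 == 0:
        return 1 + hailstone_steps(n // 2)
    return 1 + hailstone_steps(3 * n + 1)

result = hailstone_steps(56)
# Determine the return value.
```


hailstone_steps(56)
56 is even -> hailstone_steps(28)
28 is even -> hailstone_steps(14)
14 is even -> hailstone_steps(7)
7 is odd -> 3*7+1 = 22 -> hailstone_steps(22)
22 is even -> hailstone_steps(11)
11 is odd -> 3*11+1 = 34 -> hailstone_steps(34)
34 is even -> hailstone_steps(17)
17 is odd -> 3*17+1 = 52 -> hailstone_steps(52)
52 is even -> hailstone_steps(26)
26 is even -> hailstone_steps(13)
13 is odd -> 3*13+1 = 40 -> hailstone_steps(40)
40 is even -> hailstone_steps(20)
20 is even -> hailstone_steps(10)
10 is even -> hailstone_steps(5)
5 is odd -> 3*5+1 = 16 -> hailstone_steps(16)
16 is even -> hailstone_steps(8)
8 is even -> hailstone_steps(4)
4 is even -> hailstone_steps(2)
2 is even -> hailstone_steps(1)
Reached 1 after 19 steps
= 19


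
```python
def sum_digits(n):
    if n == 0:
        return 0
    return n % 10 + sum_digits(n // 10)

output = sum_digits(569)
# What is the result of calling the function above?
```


sum_digits(569)
= 9 + sum_digits(56)
= 9 + 6 + sum_digits(5)
= 9 + 6 + 5 + sum_digits(0)
= 9 + 6 + 5 + 0
= 20


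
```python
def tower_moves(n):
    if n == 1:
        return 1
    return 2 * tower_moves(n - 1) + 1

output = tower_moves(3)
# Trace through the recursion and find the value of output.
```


tower_moves(3)
= 2 * tower_moves(2) + 1
= 2 * (2 * tower_moves(1) + 1) + 1
Now compute bottom-up:
tower_moves(1) = 1
tower_moves(2) = 2 * 1 + 1 = 3
tower_moves(3) = 2 * 3 + 1 = 7
= 7


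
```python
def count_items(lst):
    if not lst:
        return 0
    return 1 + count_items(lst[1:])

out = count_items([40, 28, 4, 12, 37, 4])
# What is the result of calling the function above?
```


count_items([40, 28, 4, 12, 37, 4])
= 1 + count_items([28, 4, 12, 37, 4])
= 1 + 1 + count_items([4, 12, 37, 4])
= 1 + 1 + 1 + count_items([12, 37, 4])
= 1 + 1 + 1 + 1 + count_items([37, 4])
= 1 + 1 + 1 + 1 + 1 + count_items([4])
= 1 + 1 + 1 + 1 + 1 + 1 + count_items([])
= 1 + 1 + 1 + 1 + 1 + 1 + 0
= 6


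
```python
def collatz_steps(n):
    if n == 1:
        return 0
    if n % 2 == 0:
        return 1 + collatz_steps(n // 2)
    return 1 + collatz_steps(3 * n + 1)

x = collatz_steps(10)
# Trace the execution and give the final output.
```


collatz_steps(10)
10 is even -> collatz_steps(5)
5 is odd -> 3*5+1 = 16 -> collatz_steps(16)
16 is even -> collatz_steps(8)
8 is even -> collatz_steps(4)
4 is even -> collatz_steps(2)
2 is even -> collatz_steps(1)
Reached 1 after 6 steps
= 6


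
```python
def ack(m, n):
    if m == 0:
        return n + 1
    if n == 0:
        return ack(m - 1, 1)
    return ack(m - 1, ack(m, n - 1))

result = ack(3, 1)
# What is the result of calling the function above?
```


ack(3, 1)
= ack(2, ack(3, 0))
First compute ack(3, 0) = 5
= ack(2, 5)
= 13


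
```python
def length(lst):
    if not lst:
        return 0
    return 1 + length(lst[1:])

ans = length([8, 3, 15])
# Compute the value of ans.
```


length([8, 3, 15])
= 1 + length([3, 15])
= 1 + 1 + length([15])
= 1 + 1 + 1 + length([])
= 1 + 1 + 1 + 0
= 3


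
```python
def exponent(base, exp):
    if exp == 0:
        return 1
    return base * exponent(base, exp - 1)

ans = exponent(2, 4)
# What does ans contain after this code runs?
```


exponent(2, 4)
= 2 * exponent(2, 3)
= 2 * 2 * exponent(2, 2)
= 2 * 2 * 2 * exponent(2, 1)
= 2 * 2 * 2 * 2 * exponent(2, 0)
= 2 * 2 * 2 * 2 * 1
= 16


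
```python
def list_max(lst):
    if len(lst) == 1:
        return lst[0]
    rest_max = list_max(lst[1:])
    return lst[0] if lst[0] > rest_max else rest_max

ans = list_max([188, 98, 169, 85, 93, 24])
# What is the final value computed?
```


list_max([188, 98, 169, 85, 93, 24])
= compare 188 with list_max([98, 169, 85, 93, 24])
= compare 98 with list_max([169, 85, 93, 24])
= compare 169 with list_max([85, 93, 24])
= compare 85 with list_max([93, 24])
= compare 93 with list_max([24])
Base: list_max([24]) = 24
compare 93 with 24: max = 93
compare 85 with 93: max = 93
compare 169 with 93: max = 169
compare 98 with 169: max = 169
compare 188 with 169: max = 188
= 188


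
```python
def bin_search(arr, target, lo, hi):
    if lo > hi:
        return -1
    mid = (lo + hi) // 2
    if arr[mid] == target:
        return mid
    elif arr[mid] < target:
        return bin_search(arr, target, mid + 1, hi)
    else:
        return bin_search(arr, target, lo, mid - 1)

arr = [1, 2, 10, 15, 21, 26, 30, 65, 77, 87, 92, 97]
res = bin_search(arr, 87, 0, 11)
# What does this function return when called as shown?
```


bin_search(arr, 87, 0, 11)
lo=0, hi=11, mid=5, arr[mid]=26
26 < 87, search right half
lo=6, hi=11, mid=8, arr[mid]=77
77 < 87, search right half
lo=9, hi=11, mid=10, arr[mid]=92
92 > 87, search left half
lo=9, hi=9, mid=9, arr[mid]=87
arr[9] == 87, found at index 9
= 9


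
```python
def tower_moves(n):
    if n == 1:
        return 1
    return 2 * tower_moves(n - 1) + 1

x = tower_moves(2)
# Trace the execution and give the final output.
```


tower_moves(2)
= 2 * tower_moves(1) + 1
Now compute bottom-up:
tower_moves(1) = 1
tower_moves(2) = 2 * 1 + 1 = 3
= 3


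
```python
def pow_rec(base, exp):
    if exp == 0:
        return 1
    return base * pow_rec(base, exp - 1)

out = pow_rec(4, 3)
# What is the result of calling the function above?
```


pow_rec(4, 3)
= 4 * pow_rec(4, 2)
= 4 * 4 * pow_rec(4, 1)
= 4 * 4 * 4 * pow_rec(4, 0)
= 4 * 4 * 4 * 1
= 64


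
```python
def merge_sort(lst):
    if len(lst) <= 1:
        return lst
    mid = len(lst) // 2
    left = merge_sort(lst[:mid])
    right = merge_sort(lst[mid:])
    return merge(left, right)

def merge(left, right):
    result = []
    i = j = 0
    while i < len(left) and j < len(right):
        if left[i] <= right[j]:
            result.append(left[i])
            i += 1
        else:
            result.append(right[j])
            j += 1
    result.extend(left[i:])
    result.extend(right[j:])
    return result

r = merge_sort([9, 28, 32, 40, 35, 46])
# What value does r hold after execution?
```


merge_sort([9, 28, 32, 40, 35, 46])
Split into [9, 28, 32] and [40, 35, 46]
Left sorted: [9, 28, 32]
Right sorted: [35, 40, 46]
Merge [9, 28, 32] and [35, 40, 46]
= [9, 28, 32, 35, 40, 46]


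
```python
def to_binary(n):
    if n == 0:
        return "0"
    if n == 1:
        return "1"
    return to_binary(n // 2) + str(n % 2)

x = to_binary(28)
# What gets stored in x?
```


to_binary(28)
= to_binary(14) + "0"
= to_binary(7) + "0" + "0"
= to_binary(3) + "1" + "0" + "0"
= to_binary(1) + "1" + "1" + "0" + "0"
= "1" + "1" + "1" + "0" + "0"
= "11100"


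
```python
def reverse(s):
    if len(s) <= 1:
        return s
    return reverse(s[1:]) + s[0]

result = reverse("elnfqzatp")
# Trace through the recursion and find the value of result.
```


reverse("elnfqzatp")
= reverse("lnfqzatp") + "e"
= reverse("nfqzatp") + "l" + "e"
= reverse("fqzatp") + "n" + "l" + "e"
= reverse("qzatp") + "f" + "n" + "l" + "e"
= reverse("zatp") + "q" + "f" + "n" + "l" + "e"
= reverse("atp") + "z" + "q" + "f" + "n" + "l" + "e"
= reverse("tp") + "a" + "z" + "q" + "f" + "n" + "l" + "e"
= reverse("p") + "t" + "a" + "z" + "q" + "f" + "n" + "l" + "e"
= "p" + "t" + "a" + "z" + "q" + "f" + "n" + "l" + "e"
= "ptazqfnle"


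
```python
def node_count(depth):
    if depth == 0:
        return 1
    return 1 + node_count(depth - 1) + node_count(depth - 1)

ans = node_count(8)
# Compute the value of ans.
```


node_count(8)
= 1 + node_count(7) + node_count(7)
= 1 + 2 * node_count(7)
node_count(k) = 2^(k+1) - 1
node_count(0) = 1
node_count(1) = 3
node_count(2) = 7
node_count(3) = 15
node_count(4) = 31
node_count(8) = 2^9 - 1 = 511


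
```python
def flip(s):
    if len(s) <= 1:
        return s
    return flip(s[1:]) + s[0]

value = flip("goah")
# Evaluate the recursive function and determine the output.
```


flip("goah")
= flip("oah") + "g"
= flip("ah") + "o" + "g"
= flip("h") + "a" + "o" + "g"
= "h" + "a" + "o" + "g"
= "haog"


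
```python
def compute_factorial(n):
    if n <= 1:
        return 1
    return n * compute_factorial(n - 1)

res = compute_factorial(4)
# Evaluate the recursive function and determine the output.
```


compute_factorial(4)
= 4 * compute_factorial(3)
= 4 * 3 * compute_factorial(2)
= 4 * 3 * 2 * compute_factorial(1)
= 4 * 3 * 2 * 1
= 24


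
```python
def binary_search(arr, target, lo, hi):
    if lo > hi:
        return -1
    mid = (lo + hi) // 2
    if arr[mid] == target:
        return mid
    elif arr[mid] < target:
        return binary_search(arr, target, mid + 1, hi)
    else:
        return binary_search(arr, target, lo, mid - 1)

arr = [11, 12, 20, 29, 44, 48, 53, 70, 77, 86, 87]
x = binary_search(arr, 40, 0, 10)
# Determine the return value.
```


binary_search(arr, 40, 0, 10)
lo=0, hi=10, mid=5, arr[mid]=48
48 > 40, search left half
lo=0, hi=4, mid=2, arr[mid]=20
20 < 40, search right half
lo=3, hi=4, mid=3, arr[mid]=29
29 < 40, search right half
lo=4, hi=4, mid=4, arr[mid]=44
44 > 40, search left half
lo > hi, target not found, return -1
= -1


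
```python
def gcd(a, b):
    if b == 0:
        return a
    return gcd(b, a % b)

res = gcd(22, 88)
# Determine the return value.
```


gcd(22, 88)
= gcd(88, 22 % 88) = gcd(88, 22)
= gcd(22, 88 % 22) = gcd(22, 0)
b == 0, return a = 22


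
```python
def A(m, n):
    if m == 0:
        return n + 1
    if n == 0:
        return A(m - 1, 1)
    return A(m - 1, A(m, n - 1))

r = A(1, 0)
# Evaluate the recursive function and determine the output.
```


A(1, 0)
n == 0: return A(0, 1)
= A(0, 1) = 2
= 2


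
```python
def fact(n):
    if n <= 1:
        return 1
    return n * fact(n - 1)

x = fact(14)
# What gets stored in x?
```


fact(14)
= 14 * fact(13)
= 14 * 13 * fact(12)
= 14 * 13 * 12 * fact(11)
= 14 * 13 * 12 * 11 * fact(10)
= 14 * 13 * 12 * 11 * 10 * fact(9)
= 14 * 13 * 12 * 11 * 10 * 9 * fact(8)
= 14 * 13 * 12 * 11 * 10 * 9 * 8 * fact(7)
= 14 * 13 * 12 * 11 * 10 * 9 * 8 * 7 * fact(6)
= 14 * 13 * 12 * 11 * 10 * 9 * 8 * 7 * 6 * fact(5)
= 14 * 13 * 12 * 11 * 10 * 9 * 8 * 7 * 6 * 5 * fact(4)
= 14 * 13 * 12 * 11 * 10 * 9 * 8 * 7 * 6 * 5 * 4 * fact(3)
= 14 * 13 * 12 * 11 * 10 * 9 * 8 * 7 * 6 * 5 * 4 * 3 * fact(2)
= 14 * 13 * 12 * 11 * 10 * 9 * 8 * 7 * 6 * 5 * 4 * 3 * 2 * fact(1)
= 14 * 13 * 12 * 11 * 10 * 9 * 8 * 7 * 6 * 5 * 4 * 3 * 2 * 1
= 87178291200


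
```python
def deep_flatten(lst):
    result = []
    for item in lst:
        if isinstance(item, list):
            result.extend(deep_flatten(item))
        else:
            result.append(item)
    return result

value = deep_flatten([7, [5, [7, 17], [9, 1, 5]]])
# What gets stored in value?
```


deep_flatten([7, [5, [7, 17], [9, 1, 5]]])
Processing each element:
  7 is not a list -> append 7
  [5, [7, 17], [9, 1, 5]] is a list -> deep_flatten recursively -> [5, 7, 17, 9, 1, 5]
= [7, 5, 7, 17, 9, 1, 5]


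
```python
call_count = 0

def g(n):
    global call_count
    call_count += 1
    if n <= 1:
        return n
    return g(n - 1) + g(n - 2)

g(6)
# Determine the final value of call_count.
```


g(6) calls g(5) and g(4); each non-base call branches into two more.
Let C(k) = total number of calls made by g(k), including the call to g(k) itself.
Base cases: C(0) = 1, C(1) = 1
Recurrence: C(k) = 1 + C(k-1) + C(k-2)
  C(2) = 1 + C(1) + C(0) = 1 + 1 + 1 = 3
  C(3) = 1 + C(2) + C(1) = 1 + 3 + 1 = 5
  C(4) = 1 + C(3) + C(2) = 1 + 5 + 3 = 9
  C(5) = 1 + C(4) + C(3) = 1 + 9 + 5 = 15
  C(6) = 1 + C(5) + C(4) = 1 + 15 + 9 = 25
Total calls = C(6) = 25


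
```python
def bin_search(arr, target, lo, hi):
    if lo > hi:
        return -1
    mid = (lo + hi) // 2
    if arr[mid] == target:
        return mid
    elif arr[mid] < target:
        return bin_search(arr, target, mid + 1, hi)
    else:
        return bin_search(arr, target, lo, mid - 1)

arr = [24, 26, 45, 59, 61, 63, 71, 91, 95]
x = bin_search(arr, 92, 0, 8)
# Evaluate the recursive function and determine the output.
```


bin_search(arr, 92, 0, 8)
lo=0, hi=8, mid=4, arr[mid]=61
61 < 92, search right half
lo=5, hi=8, mid=6, arr[mid]=71
71 < 92, search right half
lo=7, hi=8, mid=7, arr[mid]=91
91 < 92, search right half
lo=8, hi=8, mid=8, arr[mid]=95
95 > 92, search left half
lo > hi, target not found, return -1
= -1


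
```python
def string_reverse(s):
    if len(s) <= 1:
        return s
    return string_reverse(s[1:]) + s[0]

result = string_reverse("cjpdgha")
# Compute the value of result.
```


string_reverse("cjpdgha")
= string_reverse("jpdgha") + "c"
= string_reverse("pdgha") + "j" + "c"
= string_reverse("dgha") + "p" + "j" + "c"
= string_reverse("gha") + "d" + "p" + "j" + "c"
= string_reverse("ha") + "g" + "d" + "p" + "j" + "c"
= string_reverse("a") + "h" + "g" + "d" + "p" + "j" + "c"
= "a" + "h" + "g" + "d" + "p" + "j" + "c"
= "ahgdpjc"


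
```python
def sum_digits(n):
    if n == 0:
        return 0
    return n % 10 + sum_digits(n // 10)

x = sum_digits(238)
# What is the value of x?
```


sum_digits(238)
= 8 + sum_digits(23)
= 8 + 3 + sum_digits(2)
= 8 + 3 + 2 + sum_digits(0)
= 8 + 3 + 2 + 0
= 13


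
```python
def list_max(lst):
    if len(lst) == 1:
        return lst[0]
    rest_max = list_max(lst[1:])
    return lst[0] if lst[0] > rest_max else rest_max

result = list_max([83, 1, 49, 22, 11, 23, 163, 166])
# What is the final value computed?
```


list_max([83, 1, 49, 22, 11, 23, 163, 166])
= compare 83 with list_max([1, 49, 22, 11, 23, 163, 166])
= compare 1 with list_max([49, 22, 11, 23, 163, 166])
= compare 49 with list_max([22, 11, 23, 163, 166])
= compare 22 with list_max([11, 23, 163, 166])
= compare 11 with list_max([23, 163, 166])
= compare 23 with list_max([163, 166])
= compare 163 with list_max([166])
Base: list_max([166]) = 166
compare 163 with 166: max = 166
compare 23 with 166: max = 166
compare 11 with 166: max = 166
compare 22 with 166: max = 166
compare 49 with 166: max = 166
compare 1 with 166: max = 166
compare 83 with 166: max = 166
= 166


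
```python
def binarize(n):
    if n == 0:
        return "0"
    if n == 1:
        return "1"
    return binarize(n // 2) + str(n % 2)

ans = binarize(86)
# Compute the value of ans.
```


binarize(86)
= binarize(43) + "0"
= binarize(21) + "1" + "0"
= binarize(10) + "1" + "1" + "0"
= binarize(5) + "0" + "1" + "1" + "0"
= binarize(2) + "1" + "0" + "1" + "1" + "0"
= binarize(1) + "0" + "1" + "0" + "1" + "1" + "0"
= "1" + "0" + "1" + "0" + "1" + "1" + "0"
= "1010110"


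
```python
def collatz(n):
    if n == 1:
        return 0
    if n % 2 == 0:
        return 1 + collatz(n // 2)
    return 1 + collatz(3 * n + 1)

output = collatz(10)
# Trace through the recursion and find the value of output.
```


collatz(10)
10 is even -> collatz(5)
5 is odd -> 3*5+1 = 16 -> collatz(16)
16 is even -> collatz(8)
8 is even -> collatz(4)
4 is even -> collatz(2)
2 is even -> collatz(1)
Reached 1 after 6 steps
= 6


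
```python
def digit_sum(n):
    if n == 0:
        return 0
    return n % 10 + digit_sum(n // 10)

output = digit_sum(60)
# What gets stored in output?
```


digit_sum(60)
= 0 + digit_sum(6)
= 0 + 6 + digit_sum(0)
= 0 + 6 + 0
= 6


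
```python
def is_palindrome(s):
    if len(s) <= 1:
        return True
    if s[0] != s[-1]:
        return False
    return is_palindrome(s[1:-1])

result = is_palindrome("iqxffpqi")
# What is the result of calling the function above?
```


is_palindrome("iqxffpqi")
"iqxffpqi": s[0]='i' == s[-1]='i' -> is_palindrome("qxffpq")
"qxffpq": s[0]='q' == s[-1]='q' -> is_palindrome("xffp")
"xffp": s[0]='x' != s[-1]='p' -> False
= False


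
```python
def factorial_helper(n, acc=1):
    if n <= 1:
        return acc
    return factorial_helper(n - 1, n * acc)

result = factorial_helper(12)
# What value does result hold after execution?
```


factorial_helper(12, 1)
= factorial_helper(11, 12 * 1) = factorial_helper(11, 12)
= factorial_helper(10, 11 * 12) = factorial_helper(10, 132)
= factorial_helper(9, 10 * 132) = factorial_helper(9, 1320)
= factorial_helper(8, 9 * 1320) = factorial_helper(8, 11880)
= factorial_helper(7, 8 * 11880) = factorial_helper(7, 95040)
= factorial_helper(6, 7 * 95040) = factorial_helper(6, 665280)
= factorial_helper(5, 6 * 665280) = factorial_helper(5, 3991680)
= factorial_helper(4, 5 * 3991680) = factorial_helper(4, 19958400)
= factorial_helper(3, 4 * 19958400) = factorial_helper(3, 79833600)
= factorial_helper(2, 3 * 79833600) = factorial_helper(2, 239500800)
= factorial_helper(1, 2 * 239500800) = factorial_helper(1, 479001600)
n <= 1, return acc = 479001600


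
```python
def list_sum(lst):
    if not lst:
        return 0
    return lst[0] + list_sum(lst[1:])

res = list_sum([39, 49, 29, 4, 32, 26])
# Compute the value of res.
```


list_sum([39, 49, 29, 4, 32, 26])
= 39 + list_sum([49, 29, 4, 32, 26])
= 39 + 49 + list_sum([29, 4, 32, 26])
= 39 + 49 + 29 + list_sum([4, 32, 26])
= 39 + 49 + 29 + 4 + list_sum([32, 26])
= 39 + 49 + 29 + 4 + 32 + list_sum([26])
= 39 + 49 + 29 + 4 + 32 + 26 + list_sum([])
= 39 + 49 + 29 + 4 + 32 + 26 + 0
= 179


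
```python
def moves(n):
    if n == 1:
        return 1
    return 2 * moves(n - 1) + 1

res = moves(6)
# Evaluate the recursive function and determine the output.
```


moves(6)
= 2 * moves(5) + 1
= 2 * (2 * moves(4) + 1) + 1
= 2 * (2 * (2 * moves(3) + 1) + 1) + 1
= 2 * (2 * (2 * (2 * moves(2) + 1) + 1) + 1) + 1
= 2 * (2 * (2 * (2 * (2 * moves(1) + 1) + 1) + 1) + 1) + 1
Now compute bottom-up:
moves(1) = 1
moves(2) = 2 * 1 + 1 = 3
moves(3) = 2 * 3 + 1 = 7
moves(4) = 2 * 7 + 1 = 15
moves(5) = 2 * 15 + 1 = 31
moves(6) = 2 * 31 + 1 = 63
= 63


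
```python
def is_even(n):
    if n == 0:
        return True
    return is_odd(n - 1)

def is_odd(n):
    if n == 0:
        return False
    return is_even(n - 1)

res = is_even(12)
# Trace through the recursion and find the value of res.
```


is_even(12)
= is_odd(11)
= is_even(10)
= is_odd(9)
= is_even(8)
= is_odd(7)
= is_even(6)
= is_odd(5)
= is_even(4)
= is_odd(3)
= is_even(2)
= is_odd(1)
= is_even(0)
n == 0: return True
= True


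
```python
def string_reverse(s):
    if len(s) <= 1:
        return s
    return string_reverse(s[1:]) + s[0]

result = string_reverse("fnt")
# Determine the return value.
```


string_reverse("fnt")
= string_reverse("nt") + "f"
= string_reverse("t") + "n" + "f"
= "t" + "n" + "f"
= "tnf"


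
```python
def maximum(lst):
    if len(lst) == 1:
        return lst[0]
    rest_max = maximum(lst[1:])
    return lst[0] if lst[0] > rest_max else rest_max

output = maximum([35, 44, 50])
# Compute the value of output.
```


maximum([35, 44, 50])
= compare 35 with maximum([44, 50])
= compare 44 with maximum([50])
Base: maximum([50]) = 50
compare 44 with 50: max = 50
compare 35 with 50: max = 50
= 50
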